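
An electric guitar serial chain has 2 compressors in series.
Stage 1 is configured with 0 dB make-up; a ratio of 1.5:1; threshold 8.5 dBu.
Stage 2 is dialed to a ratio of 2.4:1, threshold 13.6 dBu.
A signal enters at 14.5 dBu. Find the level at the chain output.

Stage 1: overshoot 6 dB → 6/1.5 = 4 dB → 12.5 dBu.
Stage 2: below threshold (12.5 ≤ 13.6); passes unchanged; output 12.5 dBu.

12.5 dBu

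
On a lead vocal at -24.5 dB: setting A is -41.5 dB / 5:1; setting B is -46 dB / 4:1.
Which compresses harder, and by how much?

B, by 2.525 dB

A: GR = 17 − 17/5 = 13.6 dB.
B: GR = 21.5 − 21.5/4 = 16.125 dB.
B reduces 2.525 dB more.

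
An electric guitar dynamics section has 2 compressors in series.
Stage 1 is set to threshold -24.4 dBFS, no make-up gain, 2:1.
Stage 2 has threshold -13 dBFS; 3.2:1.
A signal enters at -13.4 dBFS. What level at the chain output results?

-18.9 dBFS

Stage 1: overshoot 11 dB → 11/2 = 5.5 dB → -18.9 dBFS.
Stage 2: -18.9 dBFS is at or below the -13 dBFS threshold — no compression; output -18.9 dBFS.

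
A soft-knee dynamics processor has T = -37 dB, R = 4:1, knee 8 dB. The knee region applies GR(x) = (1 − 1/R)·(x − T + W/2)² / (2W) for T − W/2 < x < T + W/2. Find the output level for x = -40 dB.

-40.046875 dB

x − T + W/2 = -40 − (-37) + 4 = 1.
GR = (1 − 1/4) × 1² / 16 = 0.75 × 1 / 16 = 0.046875 dB.
Output = -40 − 0.046875 = -40.046875 dB.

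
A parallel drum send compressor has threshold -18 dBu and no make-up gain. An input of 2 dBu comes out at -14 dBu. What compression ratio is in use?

5:1

Input overshoot = 2 − (-18) = 20 dB; output overshoot = -14 − (-18) = 4 dB.
Ratio = 20 / 4 = 5.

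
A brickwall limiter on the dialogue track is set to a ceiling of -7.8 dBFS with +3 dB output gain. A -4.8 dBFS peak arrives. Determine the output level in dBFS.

-4.8 dBFS

The limiter clamps the peak to its -7.8 dBFS ceiling.
Output gain then adds 3 dB: -7.8 + 3 = -4.8 dBFS.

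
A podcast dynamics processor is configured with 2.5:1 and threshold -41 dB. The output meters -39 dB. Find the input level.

-36 dB

The compressed level sits -39 − (-41) = 2 dB over threshold.
Input overshoot = R × output overshoot = 5 dB → input = -41 + 5 = -36 dB.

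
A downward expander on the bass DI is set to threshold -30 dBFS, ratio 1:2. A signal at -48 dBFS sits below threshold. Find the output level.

Below threshold, a 1:2 expander applies gain = (2−1)×(T − x) of attenuation.
(2−1) × 18 = 18 dB, so output = -48 − 18 = -66 dBFS.

-66 dBFS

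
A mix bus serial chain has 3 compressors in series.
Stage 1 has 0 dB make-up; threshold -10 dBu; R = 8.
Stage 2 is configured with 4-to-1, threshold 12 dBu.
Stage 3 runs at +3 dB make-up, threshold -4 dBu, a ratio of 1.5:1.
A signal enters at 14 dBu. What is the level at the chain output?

-4 dBu

Stage 1: 24 dB above -10 dBu, reduced 8:1 to 3 dB above → -7 dBu.
Stage 2: -7 dBu is at or below the 12 dBu threshold — no compression; output -7 dBu.
Stage 3: -7 dBu ≤ -4 dBu, so stage 3 doesn't engage; make-up brings it to -4 dBu.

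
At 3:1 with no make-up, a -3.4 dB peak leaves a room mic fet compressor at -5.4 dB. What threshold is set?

-6.4 dB

Gain reduction = -3.4 − (-5.4) = 2 dB; output overshoot = GR / (R − 1) = 2 / 2 = 1 dB.
Threshold = output − output overshoot = -5.4 − 1 = -6.4 dB.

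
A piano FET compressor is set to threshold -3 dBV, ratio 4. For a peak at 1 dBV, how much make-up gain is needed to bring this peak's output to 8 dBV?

10 dB

Without make-up, output = threshold + overshoot/4 = -3 + 1 = -2 dBV.
Gap to target: 10 dB.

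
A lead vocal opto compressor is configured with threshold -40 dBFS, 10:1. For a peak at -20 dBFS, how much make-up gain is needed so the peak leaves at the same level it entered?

Overshoot 20 dB → 20/10 = 2 dB after compression, so the compressed level is -40 + 2 = -38 dBFS.
Make-up = target − compressed = -20 − (-38) = 18 dB.

18 dB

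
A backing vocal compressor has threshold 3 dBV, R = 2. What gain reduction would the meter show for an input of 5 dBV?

1 dB

Overshoot = 5 − 3 = 2 dB.
After 2:1 compression the overshoot becomes 2/2 = 1 dB.
GR = overshoot in − overshoot out = 2 − 1 = 1 dB.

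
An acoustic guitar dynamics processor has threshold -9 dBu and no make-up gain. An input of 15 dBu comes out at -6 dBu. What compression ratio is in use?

8:1

Input overshoot = 15 − (-9) = 24 dB; output overshoot = -6 − (-9) = 3 dB.
Ratio = 24 / 3 = 8.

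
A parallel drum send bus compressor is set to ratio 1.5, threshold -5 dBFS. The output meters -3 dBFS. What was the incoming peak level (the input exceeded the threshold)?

-2 dBFS

The compressed level sits -3 − (-5) = 2 dB over threshold.
Undo the ratio: input overshoot = 2 × 1.5 = 3 dB, giving input = -2 dBFS.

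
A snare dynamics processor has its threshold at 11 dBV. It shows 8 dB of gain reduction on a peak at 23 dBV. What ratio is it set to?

3:1

Input overshoot = 23 − 11 = 12 dB.
Output overshoot = 12 − 8 = 4 dB.
Ratio = input overshoot / output overshoot = 12 / 4 = 3.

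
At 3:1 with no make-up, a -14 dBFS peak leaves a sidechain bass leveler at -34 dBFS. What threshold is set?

-44 dBFS

Let T be the threshold. Output overshoot = (input overshoot)/R, so -34 − T = (-14 − T)/3.
3·(-34 − T) = -14 − T → 2·T = -102 − (-14) = -88.
T = -88/2 = -44 dBFS.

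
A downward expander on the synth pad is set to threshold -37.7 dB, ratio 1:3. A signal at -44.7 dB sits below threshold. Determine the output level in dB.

The input is 7 dB below the -37.7 dB threshold.
A 1:3 expander multiplies undershoot by 3: 7 × 3 = 21 dB below threshold.
Output = -37.7 − 21 = -58.7 dB.

-58.7 dB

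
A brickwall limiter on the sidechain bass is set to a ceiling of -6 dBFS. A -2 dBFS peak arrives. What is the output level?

The limiter clamps the peak to its -6 dBFS ceiling.

-6 dBFS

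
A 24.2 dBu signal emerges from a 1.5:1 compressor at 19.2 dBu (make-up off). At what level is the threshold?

Let T be the threshold. Output overshoot = (input overshoot)/R, so 19.2 − T = (24.2 − T)/1.5.
1.5·(19.2 − T) = 24.2 − T → 0.5·T = 28.8 − 24.2 = 4.6.
T = 4.6/0.5 = 9.2 dBu.

9.2 dBu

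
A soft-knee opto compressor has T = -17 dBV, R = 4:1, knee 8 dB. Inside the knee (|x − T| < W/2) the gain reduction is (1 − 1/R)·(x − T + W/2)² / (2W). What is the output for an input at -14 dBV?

-16.296875 dBV

x − T + W/2 = -14 − (-17) + 4 = 7.
GR = (1 − 1/4) × 7² / 16 = 0.75 × 49 / 16 = 2.296875 dB.
Output = -14 − 2.296875 = -16.296875 dBV.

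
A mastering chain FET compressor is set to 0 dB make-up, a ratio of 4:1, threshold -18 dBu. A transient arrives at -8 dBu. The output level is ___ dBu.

The input is 10 dB above the -18 dBu threshold.
At 4:1 the overshoot is divided by 4, leaving 2.5 dB above threshold.
That puts the output at -15.5 dBu.

-15.5 dBu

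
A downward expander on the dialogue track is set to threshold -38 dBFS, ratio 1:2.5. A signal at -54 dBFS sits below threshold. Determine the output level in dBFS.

-78 dBFS

The input is 16 dB below the -38 dBFS threshold.
A 1:2.5 expander multiplies undershoot by 2.5: 16 × 2.5 = 40 dB below threshold.
Output = -38 − 40 = -78 dBFS.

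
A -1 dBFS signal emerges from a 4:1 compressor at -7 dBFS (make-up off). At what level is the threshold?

Let T be the threshold. Output overshoot = (input overshoot)/R, so -7 − T = (-1 − T)/4.
4·(-7 − T) = -1 − T → 3·T = -28 − (-1) = -27.
T = -27/3 = -9 dBFS.

-9 dBFS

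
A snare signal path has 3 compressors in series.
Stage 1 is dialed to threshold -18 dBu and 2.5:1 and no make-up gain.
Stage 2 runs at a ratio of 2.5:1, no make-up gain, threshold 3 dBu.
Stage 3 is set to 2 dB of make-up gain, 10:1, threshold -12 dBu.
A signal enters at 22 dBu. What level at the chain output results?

Stage 1: overshoot 40 dB → 40/2.5 = 16 dB → -2 dBu.
Stage 2: below threshold (-2 ≤ 3); passes unchanged; output -2 dBu.
Stage 3: 10 dB above -12 dBu, reduced 10:1 to 1 dB above → -11 dBu; +2 dB make-up → -9 dBu.

-9 dBu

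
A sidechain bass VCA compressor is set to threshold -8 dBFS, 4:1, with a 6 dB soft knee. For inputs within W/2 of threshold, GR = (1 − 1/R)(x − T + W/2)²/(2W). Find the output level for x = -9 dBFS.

x − T + W/2 = -9 − (-8) + 3 = 2.
GR = (1 − 1/4) × 2² / 12 = 0.75 × 4 / 12 = 0.25 dB.
Output = -9 − 0.25 = -9.25 dBFS.

-9.25 dBFS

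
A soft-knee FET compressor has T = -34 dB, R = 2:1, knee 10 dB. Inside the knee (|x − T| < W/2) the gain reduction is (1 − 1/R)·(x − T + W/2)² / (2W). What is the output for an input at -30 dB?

x − T + W/2 = -30 − (-34) + 5 = 9.
GR = (1 − 1/2) × 9² / 20 = 0.5 × 81 / 20 = 2.025 dB.
Output = -30 − 2.025 = -32.025 dB.

-32.025 dB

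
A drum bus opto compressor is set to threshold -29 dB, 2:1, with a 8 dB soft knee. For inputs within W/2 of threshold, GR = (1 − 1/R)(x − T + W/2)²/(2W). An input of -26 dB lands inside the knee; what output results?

x − T + W/2 = -26 − (-29) + 4 = 7.
GR = (1 − 1/2) × 7² / 16 = 0.5 × 49 / 16 = 1.53125 dB.
Output = -26 − 1.53125 = -27.53125 dB.

-27.53125 dB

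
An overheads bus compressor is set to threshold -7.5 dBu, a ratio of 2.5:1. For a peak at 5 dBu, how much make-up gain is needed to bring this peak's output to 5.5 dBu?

The peak compresses to -7.5 + 12.5/2.5 = -2.5 dBu.
To reach 5.5 dBu requires 5.5 − (-2.5) = 8 dB of make-up.

8 dB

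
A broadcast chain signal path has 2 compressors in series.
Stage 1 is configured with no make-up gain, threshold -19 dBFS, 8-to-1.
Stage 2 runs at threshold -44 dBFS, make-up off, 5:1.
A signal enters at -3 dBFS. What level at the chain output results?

Stage 1: overshoot 16 dB → 16/8 = 2 dB → -17 dBFS.
Stage 2: overshoot 27 dB → 27/5 = 5.4 dB → -38.6 dBFS.

-38.6 dBFS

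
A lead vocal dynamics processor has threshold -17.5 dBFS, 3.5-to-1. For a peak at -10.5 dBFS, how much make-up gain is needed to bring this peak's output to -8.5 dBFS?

7 dB

Without make-up, output = threshold + overshoot/3.5 = -17.5 + 2 = -15.5 dBFS.
Gap to target: 7 dB.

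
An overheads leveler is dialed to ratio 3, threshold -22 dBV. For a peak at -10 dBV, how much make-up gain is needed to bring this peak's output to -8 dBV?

10 dB

Without make-up, output = threshold + overshoot/3 = -22 + 4 = -18 dBV.
Gap to target: 10 dB.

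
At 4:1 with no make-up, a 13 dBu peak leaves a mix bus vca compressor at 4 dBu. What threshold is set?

1 dBu

Gain reduction = 13 − 4 = 9 dB; output overshoot = GR / (R − 1) = 9 / 3 = 3 dB.
Threshold = output − output overshoot = 4 − 3 = 1 dBu.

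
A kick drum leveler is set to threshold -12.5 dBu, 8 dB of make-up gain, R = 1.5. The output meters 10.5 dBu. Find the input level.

Stripping the +8 dB make-up gives 2.5 dBu at the gain stage.
That's 15 dB above the -12.5 dBu threshold.
Undo the ratio: input overshoot = 15 × 1.5 = 22.5 dB, giving input = 10 dBu.

10 dBu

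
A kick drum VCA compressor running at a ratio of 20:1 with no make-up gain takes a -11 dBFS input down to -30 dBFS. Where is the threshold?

Input is 20 dB above T (since output overshoot × R = input overshoot: (-30 − T)·20 = -11 − T gives T = -31 dBFS).
Check: -31 + (-11 − (-31))/20 = -31 + 1 = -30 dBFS. ✓

-31 dBFS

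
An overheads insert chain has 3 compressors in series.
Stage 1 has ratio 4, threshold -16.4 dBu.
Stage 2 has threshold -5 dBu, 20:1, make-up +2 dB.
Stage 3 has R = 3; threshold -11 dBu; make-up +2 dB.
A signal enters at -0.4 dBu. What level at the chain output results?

Stage 1: -0.4 dBu is 16 dB over -16.4 dBu; at 4:1 that becomes 4 dB over, giving -12.4 dBu.
Stage 2: -12.4 dBu ≤ -5 dBu, so stage 2 doesn't engage; make-up brings it to -10.4 dBu.
Stage 3: overshoot 0.6 dB → 0.6/3 = 0.2 dB → -10.8 dBu; +2 dB make-up → -8.8 dBu.

-8.8 dBu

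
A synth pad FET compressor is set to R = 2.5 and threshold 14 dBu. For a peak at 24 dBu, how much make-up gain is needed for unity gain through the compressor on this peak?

The peak compresses to 14 + 10/2.5 = 18 dBu.
To reach 24 dBu requires 24 − 18 = 6 dB of make-up.

6 dB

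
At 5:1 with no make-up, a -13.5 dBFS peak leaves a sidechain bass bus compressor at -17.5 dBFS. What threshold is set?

-18.5 dBFS

Input is 5 dB above T (since output overshoot × R = input overshoot: (-17.5 − T)·5 = -13.5 − T gives T = -18.5 dBFS).
Check: -18.5 + (-13.5 − (-18.5))/5 = -18.5 + 1 = -17.5 dBFS. ✓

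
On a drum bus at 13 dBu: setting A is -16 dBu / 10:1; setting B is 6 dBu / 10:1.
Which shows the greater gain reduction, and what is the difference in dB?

A, by 19.8 dB

A: overshoot 29 dB → output overshoot 2.9 dB → GR 26.1 dB.
B: overshoot 7 dB → output overshoot 0.7 dB → GR 6.3 dB.
A reduces 19.8 dB more.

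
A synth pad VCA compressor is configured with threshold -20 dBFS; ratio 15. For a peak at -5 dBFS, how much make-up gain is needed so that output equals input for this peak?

14 dB

Without make-up, output = threshold + overshoot/15 = -20 + 1 = -19 dBFS.
Gap to target: 14 dB.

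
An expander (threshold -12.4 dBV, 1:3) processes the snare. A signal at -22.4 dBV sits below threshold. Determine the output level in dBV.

Undershoot = (-12.4) − (-22.4) = 10 dB.
At 1:3, that expands to 30 dB under threshold.
Output = -12.4 − 30 = -42.4 dBV.

-42.4 dBV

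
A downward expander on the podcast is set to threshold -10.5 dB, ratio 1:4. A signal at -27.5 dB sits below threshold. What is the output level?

-78.5 dB

Undershoot = (-10.5) − (-27.5) = 17 dB.
At 1:4, that expands to 68 dB under threshold.
Output = -10.5 − 68 = -78.5 dB.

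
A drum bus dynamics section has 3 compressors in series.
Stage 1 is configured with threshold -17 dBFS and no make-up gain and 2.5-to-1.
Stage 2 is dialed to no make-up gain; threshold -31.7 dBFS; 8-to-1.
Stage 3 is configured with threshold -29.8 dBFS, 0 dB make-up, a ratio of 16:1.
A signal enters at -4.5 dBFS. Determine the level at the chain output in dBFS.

Stage 1: -4.5 dBFS is 12.5 dB over -17 dBFS; at 2.5:1 that becomes 5 dB over, giving -12 dBFS.
Stage 2: overshoot 19.7 dB → 19.7/8 = 2.4625 dB → -29.2375 dBFS.
Stage 3: overshoot 0.5625 dB → 0.5625/16 = 0.035156 dB → -29.764844 dBFS.

-29.764844 dBFS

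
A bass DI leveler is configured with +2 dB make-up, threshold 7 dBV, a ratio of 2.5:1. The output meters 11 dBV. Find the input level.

Before make-up, the level was 11 − 2 = 9 dBV.
Post-compression overshoot = 9 − 7 = 2 dB.
Before 2.5:1 compression the overshoot was 2 × 2.5 = 5 dB, so input = 7 + 5 = 12 dBV.

12 dBV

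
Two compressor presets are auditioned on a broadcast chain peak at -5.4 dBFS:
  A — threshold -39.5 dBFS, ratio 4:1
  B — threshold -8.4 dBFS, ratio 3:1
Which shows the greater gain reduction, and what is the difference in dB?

A, by 23.575 dB

A: GR = 34.1 − 34.1/4 = 25.575 dB.
B: GR = 3 − 3/3 = 2 dB.
Difference: 23.575 dB in favour of A.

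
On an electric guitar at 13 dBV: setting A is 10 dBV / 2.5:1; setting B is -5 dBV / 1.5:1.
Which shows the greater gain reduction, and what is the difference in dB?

A: overshoot 3 dB → output overshoot 1.2 dB → GR 1.8 dB.
B: overshoot 18 dB → output overshoot 12 dB → GR 6 dB.
Difference: 4.2 dB in favour of B.

B, by 4.2 dB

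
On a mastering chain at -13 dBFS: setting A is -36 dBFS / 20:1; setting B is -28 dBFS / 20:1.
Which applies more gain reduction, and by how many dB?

A: overshoot 23 dB → output overshoot 1.15 dB → GR 21.85 dB.
B: overshoot 15 dB → output overshoot 0.75 dB → GR 14.25 dB.
Difference: 7.6 dB in favour of A.

A, by 7.6 dB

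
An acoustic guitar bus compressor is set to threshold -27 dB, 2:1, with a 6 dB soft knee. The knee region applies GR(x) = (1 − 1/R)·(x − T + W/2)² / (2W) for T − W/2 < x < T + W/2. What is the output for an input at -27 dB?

x − T + W/2 = -27 − (-27) + 3 = 3.
GR = (1 − 1/2) × 3² / 12 = 0.5 × 9 / 12 = 0.375 dB.
Output = -27 − 0.375 = -27.375 dB.

-27.375 dB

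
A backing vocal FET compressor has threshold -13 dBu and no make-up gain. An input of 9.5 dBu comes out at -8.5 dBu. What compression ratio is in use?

Input overshoot = 9.5 − (-13) = 22.5 dB; output overshoot = -8.5 − (-13) = 4.5 dB.
Ratio = 22.5 / 4.5 = 5.

5:1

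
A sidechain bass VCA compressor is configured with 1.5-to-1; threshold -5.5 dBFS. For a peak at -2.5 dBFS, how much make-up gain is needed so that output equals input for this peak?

1 dB

The peak compresses to -5.5 + 3/1.5 = -3.5 dBFS.
To reach -2.5 dBFS requires -2.5 − (-3.5) = 1 dB of make-up.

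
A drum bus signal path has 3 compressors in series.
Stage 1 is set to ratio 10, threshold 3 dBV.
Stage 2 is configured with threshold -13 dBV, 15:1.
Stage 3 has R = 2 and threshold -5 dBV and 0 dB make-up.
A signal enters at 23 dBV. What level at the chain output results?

Stage 1: 23 dBV is 20 dB over 3 dBV; at 10:1 that becomes 2 dB over, giving 5 dBV.
Stage 2: 18 dB above -13 dBV, reduced 15:1 to 1.2 dB above → -11.8 dBV.
Stage 3: -11.8 dBV ≤ -5 dBV, so stage 3 doesn't engage; output -11.8 dBV.

-11.8 dBV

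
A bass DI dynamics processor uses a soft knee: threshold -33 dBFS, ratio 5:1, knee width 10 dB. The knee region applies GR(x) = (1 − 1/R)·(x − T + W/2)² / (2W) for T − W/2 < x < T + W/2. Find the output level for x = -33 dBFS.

x − T + W/2 = -33 − (-33) + 5 = 5.
GR = (1 − 1/5) × 5² / 20 = 0.8 × 25 / 20 = 1 dB.
Output = -33 − 1 = -34 dBFS.

-34 dBFS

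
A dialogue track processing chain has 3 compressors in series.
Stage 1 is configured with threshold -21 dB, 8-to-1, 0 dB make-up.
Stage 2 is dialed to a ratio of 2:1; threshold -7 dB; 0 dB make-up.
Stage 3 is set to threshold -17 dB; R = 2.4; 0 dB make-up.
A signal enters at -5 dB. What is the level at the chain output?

-19 dB

Stage 1: overshoot 16 dB → 16/8 = 2 dB → -19 dB.
Stage 2: below threshold (-19 ≤ -7); passes unchanged; output -19 dB.
Stage 3: -19 dB is at or below the -17 dB threshold — no compression; output -19 dB.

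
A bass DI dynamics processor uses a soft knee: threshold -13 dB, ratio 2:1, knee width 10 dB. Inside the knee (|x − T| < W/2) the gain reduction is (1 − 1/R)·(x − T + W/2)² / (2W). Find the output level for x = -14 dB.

-14.4 dB

x − T + W/2 = -14 − (-13) + 5 = 4.
GR = (1 − 1/2) × 4² / 20 = 0.5 × 16 / 20 = 0.4 dB.
Output = -14 − 0.4 = -14.4 dB.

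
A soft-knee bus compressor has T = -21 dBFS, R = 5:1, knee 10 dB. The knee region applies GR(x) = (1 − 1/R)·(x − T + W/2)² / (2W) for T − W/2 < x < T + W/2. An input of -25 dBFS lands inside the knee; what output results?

-25.04 dBFS

x − T + W/2 = -25 − (-21) + 5 = 1.
GR = (1 − 1/5) × 1² / 20 = 0.8 × 1 / 20 = 0.04 dB.
Output = -25 − 0.04 = -25.04 dBFS.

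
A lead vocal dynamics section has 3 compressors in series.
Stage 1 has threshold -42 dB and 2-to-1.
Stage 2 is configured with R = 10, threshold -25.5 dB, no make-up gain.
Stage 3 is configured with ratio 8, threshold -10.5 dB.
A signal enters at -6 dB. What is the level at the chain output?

-25.35 dB

Stage 1: -6 dB is 36 dB over -42 dB; at 2:1 that becomes 18 dB over, giving -24 dB.
Stage 2: -24 dB is 1.5 dB over -25.5 dB; at 10:1 that becomes 0.15 dB over, giving -25.35 dB.
Stage 3: -25.35 dB ≤ -10.5 dB, so stage 3 doesn't engage; output -25.35 dB.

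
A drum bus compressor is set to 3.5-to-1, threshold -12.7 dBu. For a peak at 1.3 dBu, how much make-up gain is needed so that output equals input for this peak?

10 dB

The peak compresses to -12.7 + 14/3.5 = -8.7 dBu.
To reach 1.3 dBu requires 1.3 − (-8.7) = 10 dB of make-up.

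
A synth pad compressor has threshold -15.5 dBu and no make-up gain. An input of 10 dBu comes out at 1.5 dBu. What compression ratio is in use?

1.5:1

Input overshoot = 10 − (-15.5) = 25.5 dB; output overshoot = 1.5 − (-15.5) = 17 dB.
Ratio = 25.5 / 17 = 1.5.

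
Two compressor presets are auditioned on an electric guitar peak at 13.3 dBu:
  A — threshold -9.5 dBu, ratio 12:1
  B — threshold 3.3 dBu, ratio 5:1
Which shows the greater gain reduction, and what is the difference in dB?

A, by 12.9 dB

A: overshoot 22.8 dB → output overshoot 1.9 dB → GR 20.9 dB.
B: overshoot 10 dB → output overshoot 2 dB → GR 8 dB.
A reduces 12.9 dB more.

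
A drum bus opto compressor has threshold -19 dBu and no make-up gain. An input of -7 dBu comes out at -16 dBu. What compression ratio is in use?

4:1

Input overshoot = -7 − (-19) = 12 dB; output overshoot = -16 − (-19) = 3 dB.
Ratio = 12 / 3 = 4.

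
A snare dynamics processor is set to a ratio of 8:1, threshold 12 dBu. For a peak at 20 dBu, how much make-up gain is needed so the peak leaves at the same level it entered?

7 dB

The peak compresses to 12 + 8/8 = 13 dBu.
To reach 20 dBu requires 20 − 13 = 7 dB of make-up.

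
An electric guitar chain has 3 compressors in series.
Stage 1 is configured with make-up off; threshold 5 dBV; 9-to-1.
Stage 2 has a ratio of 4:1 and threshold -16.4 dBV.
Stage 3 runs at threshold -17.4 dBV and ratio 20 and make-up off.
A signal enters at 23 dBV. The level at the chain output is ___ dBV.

Stage 1: overshoot 18 dB → 18/9 = 2 dB → 7 dBV.
Stage 2: 7 dBV is 23.4 dB over -16.4 dBV; at 4:1 that becomes 5.85 dB over, giving -10.55 dBV.
Stage 3: 6.85 dB above -17.4 dBV, reduced 20:1 to 0.3425 dB above → -17.0575 dBV.

-17.0575 dBV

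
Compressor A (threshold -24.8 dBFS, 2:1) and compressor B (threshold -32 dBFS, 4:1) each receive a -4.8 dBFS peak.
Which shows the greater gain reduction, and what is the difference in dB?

A: GR = 20 − 20/2 = 10 dB.
B: GR = 27.2 − 27.2/4 = 20.4 dB.
B applies 10.4 dB more gain reduction.

B, by 10.4 dB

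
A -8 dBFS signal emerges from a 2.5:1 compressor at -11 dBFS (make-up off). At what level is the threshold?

Gain reduction = -8 − (-11) = 3 dB; output overshoot = GR / (R − 1) = 3 / 1.5 = 2 dB.
Threshold = output − output overshoot = -11 − 2 = -13 dBFS.

-13 dBFS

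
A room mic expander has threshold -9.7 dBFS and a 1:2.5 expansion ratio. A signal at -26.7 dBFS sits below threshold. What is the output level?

Below threshold, a 1:2.5 expander applies gain = (2.5−1)×(T − x) of attenuation.
(2.5−1) × 17 = 25.5 dB, so output = -26.7 − 25.5 = -52.2 dBFS.

-52.2 dBFS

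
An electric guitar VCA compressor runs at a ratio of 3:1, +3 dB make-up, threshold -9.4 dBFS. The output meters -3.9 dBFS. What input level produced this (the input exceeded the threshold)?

-1.9 dBFS

Remove make-up: -3.9 − 3 = -6.9 dBFS.
The compressed level sits -6.9 − (-9.4) = 2.5 dB over threshold.
Undo the ratio: input overshoot = 2.5 × 3 = 7.5 dB, giving input = -1.9 dBFS.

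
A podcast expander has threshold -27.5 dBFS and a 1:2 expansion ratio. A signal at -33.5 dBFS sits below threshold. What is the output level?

-39.5 dBFS

Undershoot = (-27.5) − (-33.5) = 6 dB.
At 1:2, that expands to 12 dB under threshold.
Output = -27.5 − 12 = -39.5 dBFS.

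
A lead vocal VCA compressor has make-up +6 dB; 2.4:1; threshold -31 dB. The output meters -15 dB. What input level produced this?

Remove make-up: -15 − 6 = -21 dB.
That's 10 dB above the -31 dB threshold.
Input overshoot = R × output overshoot = 24 dB → input = -31 + 24 = -7 dB.

-7 dB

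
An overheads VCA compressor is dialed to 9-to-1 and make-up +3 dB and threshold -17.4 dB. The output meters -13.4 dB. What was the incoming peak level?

-8.4 dB

Remove make-up: -13.4 − 3 = -16.4 dB.
That's 1 dB above the -17.4 dB threshold.
Input overshoot = R × output overshoot = 9 dB → input = -17.4 + 9 = -8.4 dB.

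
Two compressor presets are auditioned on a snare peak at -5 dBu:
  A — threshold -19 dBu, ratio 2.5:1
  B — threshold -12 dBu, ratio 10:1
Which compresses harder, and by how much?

A: overshoot 14 dB → output overshoot 5.6 dB → GR 8.4 dB.
B: overshoot 7 dB → output overshoot 0.7 dB → GR 6.3 dB.
A reduces 2.1 dB more.

A, by 2.1 dB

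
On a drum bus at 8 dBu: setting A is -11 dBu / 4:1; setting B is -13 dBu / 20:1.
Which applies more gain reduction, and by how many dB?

A: overshoot 19 dB → output overshoot 4.75 dB → GR 14.25 dB.
B: overshoot 21 dB → output overshoot 1.05 dB → GR 19.95 dB.
Difference: 5.7 dB in favour of B.

B, by 5.7 dB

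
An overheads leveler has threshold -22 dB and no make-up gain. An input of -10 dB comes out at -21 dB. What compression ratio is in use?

12:1

Input overshoot = -10 − (-22) = 12 dB; output overshoot = -21 − (-22) = 1 dB.
Ratio = 12 / 1 = 12.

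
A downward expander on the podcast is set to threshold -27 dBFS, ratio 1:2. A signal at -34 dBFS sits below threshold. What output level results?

Undershoot = (-27) − (-34) = 7 dB.
At 1:2, that expands to 14 dB under threshold.
Output = -27 − 14 = -41 dBFS.

-41 dBFS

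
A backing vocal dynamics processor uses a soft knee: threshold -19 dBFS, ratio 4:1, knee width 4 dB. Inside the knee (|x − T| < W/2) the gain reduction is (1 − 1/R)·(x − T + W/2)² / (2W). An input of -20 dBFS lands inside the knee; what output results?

-20.09375 dBFS

x − T + W/2 = -20 − (-19) + 2 = 1.
GR = (1 − 1/4) × 1² / 8 = 0.75 × 1 / 8 = 0.09375 dB.
Output = -20 − 0.09375 = -20.09375 dBFS.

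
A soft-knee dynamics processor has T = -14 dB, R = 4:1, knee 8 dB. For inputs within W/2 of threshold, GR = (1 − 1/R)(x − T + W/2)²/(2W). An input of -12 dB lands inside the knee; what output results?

x − T + W/2 = -12 − (-14) + 4 = 6.
GR = (1 − 1/4) × 6² / 16 = 0.75 × 36 / 16 = 1.6875 dB.
Output = -12 − 1.6875 = -13.6875 dB.

-13.6875 dB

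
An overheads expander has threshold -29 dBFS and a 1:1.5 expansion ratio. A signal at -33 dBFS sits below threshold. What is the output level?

-35 dBFS

Below threshold, a 1:1.5 expander applies gain = (1.5−1)×(T − x) of attenuation.
(1.5−1) × 4 = 2 dB, so output = -33 − 2 = -35 dBFS.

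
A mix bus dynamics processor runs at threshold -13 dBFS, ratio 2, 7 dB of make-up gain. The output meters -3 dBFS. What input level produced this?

Remove make-up: -3 − 7 = -10 dBFS.
The compressed level sits -10 − (-13) = 3 dB over threshold.
Before 2:1 compression the overshoot was 3 × 2 = 6 dB, so input = -13 + 6 = -7 dBFS.

-7 dBFS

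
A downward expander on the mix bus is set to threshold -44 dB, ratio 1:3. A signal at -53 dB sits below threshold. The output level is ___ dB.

Undershoot = (-44) − (-53) = 9 dB.
At 1:3, that expands to 27 dB under threshold.
Output = -44 − 27 = -71 dB.

-71 dB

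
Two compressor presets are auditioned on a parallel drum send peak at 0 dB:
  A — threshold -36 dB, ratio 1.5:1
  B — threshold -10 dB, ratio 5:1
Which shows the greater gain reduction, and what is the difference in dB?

A, by 4 dB

A: 36 dB over, compressed to 24 dB over, so 12 dB of GR.
B: 10 dB over, compressed to 2 dB over, so 8 dB of GR.
A reduces 4 dB more.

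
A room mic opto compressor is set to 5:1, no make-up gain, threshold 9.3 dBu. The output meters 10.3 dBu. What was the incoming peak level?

14.3 dBu

That's 1 dB above the 9.3 dBu threshold.
Undo the ratio: input overshoot = 1 × 5 = 5 dB, giving input = 14.3 dBu.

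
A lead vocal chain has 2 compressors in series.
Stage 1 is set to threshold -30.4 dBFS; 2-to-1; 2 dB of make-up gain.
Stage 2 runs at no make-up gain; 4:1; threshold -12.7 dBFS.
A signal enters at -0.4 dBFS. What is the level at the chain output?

-13.4 dBFS

Stage 1: 30 dB above -30.4 dBFS, reduced 2:1 to 15 dB above → -15.4 dBFS; +2 dB make-up → -13.4 dBFS.
Stage 2: -13.4 dBFS is at or below the -12.7 dBFS threshold — no compression; output -13.4 dBFS.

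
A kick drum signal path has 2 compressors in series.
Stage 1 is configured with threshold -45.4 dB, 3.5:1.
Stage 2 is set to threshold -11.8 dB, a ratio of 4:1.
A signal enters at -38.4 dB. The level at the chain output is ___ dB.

Stage 1: -38.4 dB is 7 dB over -45.4 dB; at 3.5:1 that becomes 2 dB over, giving -43.4 dB.
Stage 2: -43.4 dB is at or below the -11.8 dB threshold — no compression; output -43.4 dB.

-43.4 dB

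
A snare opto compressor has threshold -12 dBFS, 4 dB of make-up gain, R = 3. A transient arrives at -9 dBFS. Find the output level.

-7 dBFS

-9 dBFS sits 3 dB over threshold.
3:1 compression reduces that to 3/3 = 1 dB over.
So the level is -12 + 1 = -11 dBFS; make-up adds 4 dB, giving -7 dBFS.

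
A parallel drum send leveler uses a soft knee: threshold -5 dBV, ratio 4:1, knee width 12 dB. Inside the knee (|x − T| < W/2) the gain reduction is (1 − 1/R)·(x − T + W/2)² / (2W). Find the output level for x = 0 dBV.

x − T + W/2 = 0 − (-5) + 6 = 11.
GR = (1 − 1/4) × 11² / 24 = 0.75 × 121 / 24 = 3.78125 dB.
Output = 0 − 3.78125 = -3.78125 dBV.

-3.78125 dBV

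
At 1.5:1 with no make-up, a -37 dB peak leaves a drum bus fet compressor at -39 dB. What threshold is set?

Gain reduction = -37 − (-39) = 2 dB; output overshoot = GR / (R − 1) = 2 / 0.5 = 4 dB.
Threshold = output − output overshoot = -39 − 4 = -43 dB.

-43 dB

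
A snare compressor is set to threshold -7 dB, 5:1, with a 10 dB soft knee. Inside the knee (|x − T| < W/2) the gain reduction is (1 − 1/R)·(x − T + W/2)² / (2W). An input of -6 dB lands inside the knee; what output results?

x − T + W/2 = -6 − (-7) + 5 = 6.
GR = (1 − 1/5) × 6² / 20 = 0.8 × 36 / 20 = 1.44 dB.
Output = -6 − 1.44 = -7.44 dB.

-7.44 dB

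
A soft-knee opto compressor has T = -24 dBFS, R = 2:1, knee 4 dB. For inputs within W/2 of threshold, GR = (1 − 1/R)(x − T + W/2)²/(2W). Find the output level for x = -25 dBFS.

-25.0625 dBFS

x − T + W/2 = -25 − (-24) + 2 = 1.
GR = (1 − 1/2) × 1² / 8 = 0.5 × 1 / 8 = 0.0625 dB.
Output = -25 − 0.0625 = -25.0625 dBFS.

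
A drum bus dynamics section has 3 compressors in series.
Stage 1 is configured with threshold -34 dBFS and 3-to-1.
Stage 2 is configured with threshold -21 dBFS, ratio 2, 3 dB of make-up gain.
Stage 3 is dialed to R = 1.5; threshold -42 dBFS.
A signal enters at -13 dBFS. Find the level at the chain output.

-30 dBFS

Stage 1: -13 dBFS is 21 dB over -34 dBFS; at 3:1 that becomes 7 dB over, giving -27 dBFS.
Stage 2: -27 dBFS ≤ -21 dBFS, so stage 2 doesn't engage; make-up brings it to -24 dBFS.
Stage 3: -24 dBFS is 18 dB over -42 dBFS; at 1.5:1 that becomes 12 dB over, giving -30 dBFS.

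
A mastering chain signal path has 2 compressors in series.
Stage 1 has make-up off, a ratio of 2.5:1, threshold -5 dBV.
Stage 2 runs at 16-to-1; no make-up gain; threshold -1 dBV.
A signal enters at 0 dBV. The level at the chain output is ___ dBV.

Stage 1: overshoot 5 dB → 5/2.5 = 2 dB → -3 dBV.
Stage 2: -3 dBV ≤ -1 dBV, so stage 2 doesn't engage; output -3 dBV.

-3 dBV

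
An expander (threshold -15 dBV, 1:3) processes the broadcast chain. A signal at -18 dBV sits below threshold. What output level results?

-24 dBV

Undershoot = (-15) − (-18) = 3 dB.
At 1:3, that expands to 9 dB under threshold.
Output = -15 − 9 = -24 dBV.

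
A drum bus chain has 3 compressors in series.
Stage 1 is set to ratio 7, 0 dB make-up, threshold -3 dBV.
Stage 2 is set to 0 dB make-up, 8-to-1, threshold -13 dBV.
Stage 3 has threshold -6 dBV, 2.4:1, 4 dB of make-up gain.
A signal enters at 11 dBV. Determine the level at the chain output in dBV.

Stage 1: 14 dB above -3 dBV, reduced 7:1 to 2 dB above → -1 dBV.
Stage 2: -1 dBV is 12 dB over -13 dBV; at 8:1 that becomes 1.5 dB over, giving -11.5 dBV.
Stage 3: below threshold (-11.5 ≤ -6); passes unchanged; make-up brings it to -7.5 dBV.

-7.5 dBV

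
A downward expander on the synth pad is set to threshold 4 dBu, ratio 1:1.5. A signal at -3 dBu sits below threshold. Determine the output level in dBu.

-6.5 dBu

Undershoot = 4 − (-3) = 7 dB.
At 1:1.5, that expands to 10.5 dB under threshold.
Output = 4 − 10.5 = -6.5 dBu.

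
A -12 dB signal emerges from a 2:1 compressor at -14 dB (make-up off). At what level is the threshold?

Gain reduction = -12 − (-14) = 2 dB; output overshoot = GR / (R − 1) = 2 / 1 = 2 dB.
Threshold = output − output overshoot = -14 − 2 = -16 dB.

-16 dB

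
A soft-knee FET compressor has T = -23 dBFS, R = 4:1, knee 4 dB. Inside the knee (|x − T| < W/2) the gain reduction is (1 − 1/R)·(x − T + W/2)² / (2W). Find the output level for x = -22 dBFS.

x − T + W/2 = -22 − (-23) + 2 = 3.
GR = (1 − 1/4) × 3² / 8 = 0.75 × 9 / 8 = 0.84375 dB.
Output = -22 − 0.84375 = -22.84375 dBFS.

-22.84375 dBFS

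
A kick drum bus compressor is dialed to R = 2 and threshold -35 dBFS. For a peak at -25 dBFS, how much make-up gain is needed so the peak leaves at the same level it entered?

5 dB

Without make-up, output = threshold + overshoot/2 = -35 + 5 = -30 dBFS.
Gap to target: 5 dB.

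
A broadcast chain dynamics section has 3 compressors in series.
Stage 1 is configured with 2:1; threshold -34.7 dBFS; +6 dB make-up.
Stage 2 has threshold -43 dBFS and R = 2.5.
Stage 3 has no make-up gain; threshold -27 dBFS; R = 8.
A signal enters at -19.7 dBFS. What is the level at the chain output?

-34.28 dBFS

Stage 1: overshoot 15 dB → 15/2 = 7.5 dB → -27.2 dBFS; +6 dB make-up → -21.2 dBFS.
Stage 2: overshoot 21.8 dB → 21.8/2.5 = 8.72 dB → -34.28 dBFS.
Stage 3: -34.28 dBFS ≤ -27 dBFS, so stage 3 doesn't engage; output -34.28 dBFS.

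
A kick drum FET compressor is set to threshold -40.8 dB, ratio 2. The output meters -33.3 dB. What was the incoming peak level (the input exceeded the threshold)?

The compressed level sits -33.3 − (-40.8) = 7.5 dB over threshold.
Undo the ratio: input overshoot = 7.5 × 2 = 15 dB, giving input = -25.8 dB.

-25.8 dB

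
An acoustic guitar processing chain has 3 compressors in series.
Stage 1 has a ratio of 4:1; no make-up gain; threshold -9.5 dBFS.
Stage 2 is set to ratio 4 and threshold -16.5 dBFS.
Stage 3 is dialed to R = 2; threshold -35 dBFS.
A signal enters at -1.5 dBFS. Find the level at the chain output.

Stage 1: overshoot 8 dB → 8/4 = 2 dB → -7.5 dBFS.
Stage 2: 9 dB above -16.5 dBFS, reduced 4:1 to 2.25 dB above → -14.25 dBFS.
Stage 3: -14.25 dBFS is 20.75 dB over -35 dBFS; at 2:1 that becomes 10.375 dB over, giving -24.625 dBFS.

-24.625 dBFS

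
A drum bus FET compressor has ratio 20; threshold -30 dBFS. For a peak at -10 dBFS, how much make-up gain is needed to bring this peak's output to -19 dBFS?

Overshoot 20 dB → 20/20 = 1 dB after compression, so the compressed level is -30 + 1 = -29 dBFS.
Make-up = target − compressed = -19 − (-29) = 10 dB.

10 dB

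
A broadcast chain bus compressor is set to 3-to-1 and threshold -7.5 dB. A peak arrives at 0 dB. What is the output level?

-5 dB

The input is 7.5 dB above the -7.5 dB threshold.
The 7.5 dB excess becomes 2.5 dB after 3:1 reduction.
So the level is -7.5 + 2.5 = -5 dB.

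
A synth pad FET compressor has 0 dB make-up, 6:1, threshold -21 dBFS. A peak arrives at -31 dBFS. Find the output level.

-31 dBFS is 10 dB below the -21 dBFS threshold, so no gain reduction is applied.
Output = input = -31 dBFS.

-31 dBFS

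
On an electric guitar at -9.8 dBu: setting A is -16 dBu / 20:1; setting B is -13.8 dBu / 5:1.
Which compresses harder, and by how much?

A: GR = 6.2 − 6.2/20 = 5.89 dB.
B: GR = 4 − 4/5 = 3.2 dB.
A reduces 2.69 dB more.

A, by 2.69 dB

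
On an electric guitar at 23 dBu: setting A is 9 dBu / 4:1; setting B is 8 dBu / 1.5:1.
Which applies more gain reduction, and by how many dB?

A: GR = 14 − 14/4 = 10.5 dB.
B: GR = 15 − 15/1.5 = 5 dB.
A applies 5.5 dB more gain reduction.

A, by 5.5 dB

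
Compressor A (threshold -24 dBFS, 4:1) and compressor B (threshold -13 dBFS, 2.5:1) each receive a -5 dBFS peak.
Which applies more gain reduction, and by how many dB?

A: overshoot 19 dB → output overshoot 4.75 dB → GR 14.25 dB.
B: overshoot 8 dB → output overshoot 3.2 dB → GR 4.8 dB.
A applies 9.45 dB more gain reduction.

A, by 9.45 dB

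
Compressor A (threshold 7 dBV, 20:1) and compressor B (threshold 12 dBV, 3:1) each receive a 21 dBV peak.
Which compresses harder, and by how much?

A, by 7.3 dB

A: 14 dB over, compressed to 0.7 dB over, so 13.3 dB of GR.
B: 9 dB over, compressed to 3 dB over, so 6 dB of GR.
Difference: 7.3 dB in favour of A.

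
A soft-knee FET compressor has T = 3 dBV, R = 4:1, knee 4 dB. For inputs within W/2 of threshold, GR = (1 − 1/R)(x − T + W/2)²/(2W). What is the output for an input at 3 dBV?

x − T + W/2 = 3 − 3 + 2 = 2.
GR = (1 − 1/4) × 2² / 8 = 0.75 × 4 / 8 = 0.375 dB.
Output = 3 − 0.375 = 2.625 dBV.

2.625 dBV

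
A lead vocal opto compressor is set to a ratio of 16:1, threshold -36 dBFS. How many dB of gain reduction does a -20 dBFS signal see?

The signal is 16 dB above threshold.
At 16:1, output sits 16/16 = 1 dB above threshold.
GR = overshoot in − overshoot out = 16 − 1 = 15 dB.

15 dB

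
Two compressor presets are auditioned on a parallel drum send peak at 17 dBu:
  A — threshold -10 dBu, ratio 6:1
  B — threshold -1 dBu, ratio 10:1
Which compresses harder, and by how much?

A: overshoot 27 dB → output overshoot 4.5 dB → GR 22.5 dB.
B: overshoot 18 dB → output overshoot 1.8 dB → GR 16.2 dB.
A applies 6.3 dB more gain reduction.

A, by 6.3 dB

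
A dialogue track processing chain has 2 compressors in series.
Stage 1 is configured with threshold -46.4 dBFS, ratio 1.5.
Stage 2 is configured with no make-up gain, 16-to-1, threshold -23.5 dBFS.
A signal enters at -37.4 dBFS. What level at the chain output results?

Stage 1: overshoot 9 dB → 9/1.5 = 6 dB → -40.4 dBFS.
Stage 2: below threshold (-40.4 ≤ -23.5); passes unchanged; output -40.4 dBFS.

-40.4 dBFS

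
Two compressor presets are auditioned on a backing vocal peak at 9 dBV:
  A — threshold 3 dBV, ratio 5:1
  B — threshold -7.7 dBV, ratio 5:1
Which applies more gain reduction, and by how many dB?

B, by 8.56 dB

A: GR = 6 − 6/5 = 4.8 dB.
B: GR = 16.7 − 16.7/5 = 13.36 dB.
B reduces 8.56 dB more.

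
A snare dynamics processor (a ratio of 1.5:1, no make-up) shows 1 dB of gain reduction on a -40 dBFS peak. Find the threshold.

Let T be the threshold. Output overshoot = (input overshoot)/R, so -41 − T = (-40 − T)/1.5.
1.5·(-41 − T) = -40 − T → 0.5·T = -61.5 − (-40) = -21.5.
T = -21.5/0.5 = -43 dBFS.

-43 dBFS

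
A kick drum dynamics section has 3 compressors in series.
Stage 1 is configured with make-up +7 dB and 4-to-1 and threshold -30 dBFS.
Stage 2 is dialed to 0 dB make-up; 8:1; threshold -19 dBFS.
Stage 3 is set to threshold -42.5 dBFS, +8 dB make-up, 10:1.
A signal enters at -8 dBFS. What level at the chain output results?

Stage 1: 22 dB above -30 dBFS, reduced 4:1 to 5.5 dB above → -24.5 dBFS; +7 dB make-up → -17.5 dBFS.
Stage 2: overshoot 1.5 dB → 1.5/8 = 0.1875 dB → -18.8125 dBFS.
Stage 3: -18.8125 dBFS is 23.6875 dB over -42.5 dBFS; at 10:1 that becomes 2.36875 dB over, giving -40.13125 dBFS; +8 dB make-up → -32.13125 dBFS.

-32.13125 dBFS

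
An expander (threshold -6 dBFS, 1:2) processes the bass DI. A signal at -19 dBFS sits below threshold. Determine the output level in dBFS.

-32 dBFS

Below threshold, a 1:2 expander applies gain = (2−1)×(T − x) of attenuation.
(2−1) × 13 = 13 dB, so output = -19 − 13 = -32 dBFS.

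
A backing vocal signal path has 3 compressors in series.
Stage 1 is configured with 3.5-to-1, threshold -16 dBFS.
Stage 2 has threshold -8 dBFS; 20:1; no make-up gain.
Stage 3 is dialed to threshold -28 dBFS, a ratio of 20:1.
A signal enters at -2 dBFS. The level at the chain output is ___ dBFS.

Stage 1: 14 dB above -16 dBFS, reduced 3.5:1 to 4 dB above → -12 dBFS.
Stage 2: -12 dBFS ≤ -8 dBFS, so stage 2 doesn't engage; output -12 dBFS.
Stage 3: overshoot 16 dB → 16/20 = 0.8 dB → -27.2 dBFS.

-27.2 dBFS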